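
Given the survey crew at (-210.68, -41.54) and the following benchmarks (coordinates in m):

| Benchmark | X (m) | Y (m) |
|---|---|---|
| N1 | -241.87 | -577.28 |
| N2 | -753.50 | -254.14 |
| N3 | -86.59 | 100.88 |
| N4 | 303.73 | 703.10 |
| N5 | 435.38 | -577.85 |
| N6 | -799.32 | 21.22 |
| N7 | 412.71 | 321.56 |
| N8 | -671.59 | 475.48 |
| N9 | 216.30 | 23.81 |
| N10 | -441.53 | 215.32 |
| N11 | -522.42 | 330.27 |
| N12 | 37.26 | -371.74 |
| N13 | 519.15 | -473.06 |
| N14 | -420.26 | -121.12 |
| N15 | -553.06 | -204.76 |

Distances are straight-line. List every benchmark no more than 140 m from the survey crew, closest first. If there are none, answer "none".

none

Distances from (-210.68, -41.54):
N1: √((-31.19)² + (-535.74)²) = √(972.8161 + 287017.3476) = 536.65 m
N2: √((-542.82)² + (-212.60)²) = √(294653.5524 + 45198.7600) = 582.97 m
N3: √((124.09)² + (142.42)²) = √(15398.3281 + 20283.4564) = 188.90 m
N4: √((514.41)² + (744.64)²) = √(264617.6481 + 554488.7296) = 905.04 m
N5: √((646.06)² + (-536.31)²) = √(417393.5236 + 287628.4161) = 839.66 m
N6: √((-588.64)² + (62.76)²) = √(346497.0496 + 3938.8176) = 591.98 m
N7: √((623.39)² + (363.10)²) = √(388615.0921 + 131841.6100) = 721.43 m
N8: √((-460.91)² + (517.02)²) = √(212438.0281 + 267309.6804) = 692.64 m
N9: √((426.98)² + (65.35)²) = √(182311.9204 + 4270.6225) = 431.95 m
N10: √((-230.85)² + (256.86)²) = √(53291.7225 + 65977.0596) = 345.35 m
N11: √((-311.74)² + (371.81)²) = √(97181.8276 + 138242.6761) = 485.21 m
N12: √((247.94)² + (-330.20)²) = √(61474.2436 + 109032.0400) = 412.92 m
N13: √((729.83)² + (-431.52)²) = √(532651.8289 + 186209.5104) = 847.86 m
N14: √((-209.58)² + (-79.58)²) = √(43923.7764 + 6332.9764) = 224.18 m
N15: √((-342.38)² + (-163.22)²) = √(117224.0644 + 26640.7684) = 379.30 m
Threshold 140 m: none within range.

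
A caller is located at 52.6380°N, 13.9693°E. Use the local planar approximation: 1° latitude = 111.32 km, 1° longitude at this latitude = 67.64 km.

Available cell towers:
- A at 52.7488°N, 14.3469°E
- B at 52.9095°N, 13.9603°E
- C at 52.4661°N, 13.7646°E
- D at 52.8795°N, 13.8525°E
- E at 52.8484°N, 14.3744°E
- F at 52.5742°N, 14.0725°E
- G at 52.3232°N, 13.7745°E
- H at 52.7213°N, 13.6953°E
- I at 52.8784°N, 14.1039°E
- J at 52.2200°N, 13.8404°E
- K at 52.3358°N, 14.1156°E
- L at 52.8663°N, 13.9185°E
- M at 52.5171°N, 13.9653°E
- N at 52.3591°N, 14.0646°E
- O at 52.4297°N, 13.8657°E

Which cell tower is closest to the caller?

F

Distances from 52.6380°N, 13.9693°E:
A: √((0.1108·111.32)² + (0.3776·67.64)²) = √(152.133871 + 652.335734) = 28.3632 km
B: √((0.2715·111.32)² + (-0.0090·67.64)²) = √(913.452699 + 0.370589) = 30.2295 km
C: √((-0.1719·111.32)² + (-0.2047·67.64)²) = √(366.182975 + 191.709168) = 23.6197 km
D: √((0.2415·111.32)² + (-0.1168·67.64)²) = √(722.737627 + 62.415562) = 28.0206 km
E: √((0.2104·111.32)² + (0.4051·67.64)²) = √(548.577343 + 750.812828) = 36.0471 km
F: √((-0.0638·111.32)² + (0.1032·67.64)²) = √(50.441472 + 48.726654) = 9.9583 km
G: √((-0.3148·111.32)² + (-0.1948·67.64)²) = √(1228.049415 + 173.614144) = 37.4388 km
H: √((0.0833·111.32)² + (-0.2740·67.64)²) = √(85.987713 + 343.485433) = 20.7237 km
I: √((0.2404·111.32)² + (0.1346·67.64)²) = √(716.168676 + 82.889080) = 28.2676 km
J: √((-0.4180·111.32)² + (-0.1289·67.64)²) = √(2165.204689 + 76.017404) = 47.3415 km
K: √((-0.3022·111.32)² + (0.1463·67.64)²) = √(1131.710422 + 97.925512) = 35.0662 km
L: √((0.2283·111.32)² + (-0.0508·67.64)²) = √(645.889491 + 11.806866) = 25.6456 km
M: √((-0.1209·111.32)² + (-0.0040·67.64)²) = √(181.133591 + 0.073203) = 13.4613 km
N: √((-0.2789·111.32)² + (0.0953·67.64)²) = √(963.925399 + 41.552102) = 31.7093 km
O: √((-0.2083·111.32)² + (-0.1036·67.64)²) = √(537.681303 + 49.105112) = 24.2237 km
Minimum: F at 9.9583 km.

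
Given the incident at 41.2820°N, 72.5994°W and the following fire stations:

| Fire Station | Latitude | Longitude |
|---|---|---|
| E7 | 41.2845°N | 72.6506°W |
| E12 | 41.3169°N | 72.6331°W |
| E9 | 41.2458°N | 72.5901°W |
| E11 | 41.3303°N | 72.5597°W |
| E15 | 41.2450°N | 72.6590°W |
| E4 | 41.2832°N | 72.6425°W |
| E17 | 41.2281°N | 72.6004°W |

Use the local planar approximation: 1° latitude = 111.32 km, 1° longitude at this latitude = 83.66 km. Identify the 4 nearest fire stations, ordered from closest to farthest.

Distances from 41.2820°N, 72.5994°W:
E7: 4.2924 km
E12: 4.8003 km
E9: 4.1042 km
E11: 6.3199 km
E15: 6.4673 km
E4: 3.6082 km
E17: 6.0007 km
Sorted: E4 (3.6082 km) < E9 (4.1042 km) < E7 (4.2924 km) < E12 (4.8003 km) < E17 (6.0007 km) < E11 (6.3199 km) < …

E4, E9, E7, E12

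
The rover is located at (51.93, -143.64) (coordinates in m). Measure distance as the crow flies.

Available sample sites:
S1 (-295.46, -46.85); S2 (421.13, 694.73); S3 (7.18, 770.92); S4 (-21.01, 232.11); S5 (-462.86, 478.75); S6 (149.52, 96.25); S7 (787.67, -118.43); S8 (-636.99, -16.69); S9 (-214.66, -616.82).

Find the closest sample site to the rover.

S6

Distances from (51.93, -143.64):
S1: √((-347.39)² + (96.79)²) = √(120679.8121 + 9368.3041) = 360.62 m
S2: √((369.20)² + (838.37)²) = √(136308.6400 + 702864.2569) = 916.06 m
S3: √((-44.75)² + (914.56)²) = √(2002.5625 + 836419.9936) = 915.65 m
S4: √((-72.94)² + (375.75)²) = √(5320.2436 + 141188.0625) = 382.76 m
S5: √((-514.79)² + (622.39)²) = √(265008.7441 + 387369.3121) = 807.70 m
S6: √((97.59)² + (239.89)²) = √(9523.8081 + 57547.2121) = 258.98 m
S7: √((735.74)² + (25.21)²) = √(541313.3476 + 635.5441) = 736.17 m
S8: √((-688.92)² + (126.95)²) = √(474610.7664 + 16116.3025) = 700.52 m
S9: √((-266.59)² + (-473.18)²) = √(71070.2281 + 223899.3124) = 543.11 m
Minimum: S6 at 258.98 m.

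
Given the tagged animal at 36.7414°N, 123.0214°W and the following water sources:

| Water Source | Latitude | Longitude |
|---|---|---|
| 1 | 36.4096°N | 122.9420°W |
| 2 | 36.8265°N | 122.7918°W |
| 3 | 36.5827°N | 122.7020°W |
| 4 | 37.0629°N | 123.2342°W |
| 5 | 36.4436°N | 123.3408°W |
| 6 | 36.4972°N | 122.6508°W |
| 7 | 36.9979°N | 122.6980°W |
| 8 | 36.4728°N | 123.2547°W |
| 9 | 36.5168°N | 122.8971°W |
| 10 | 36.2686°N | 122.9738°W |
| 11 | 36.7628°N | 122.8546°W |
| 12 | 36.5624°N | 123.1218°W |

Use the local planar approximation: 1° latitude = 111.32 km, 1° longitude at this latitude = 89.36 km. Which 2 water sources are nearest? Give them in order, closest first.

11, 12

Distances from 36.7414°N, 123.0214°W:
1: √((-0.3318·111.32)² + (0.0794·89.36)²) = √(1364.266323 + 50.341636) = 37.6113 km
2: √((0.0851·111.32)² + (0.2296·89.36)²) = √(89.744019 + 420.949587) = 22.5985 km
3: √((-0.1587·111.32)² + (0.3194·89.36)²) = √(312.104657 + 814.622017) = 33.5667 km
4: √((0.3215·111.32)² + (-0.2128·89.36)²) = √(1280.879721 + 361.600954) = 40.5275 km
5: √((-0.2978·111.32)² + (-0.3194·89.36)²) = √(1098.995166 + 814.622017) = 43.7449 km
6: √((-0.2442·111.32)² + (0.3706·89.36)²) = √(738.988559 + 1096.723502) = 42.8452 km
7: √((0.2565·111.32)² + (0.3234·89.36)²) = √(815.306931 + 835.153588) = 40.6259 km
8: √((-0.2686·111.32)² + (-0.2333·89.36)²) = √(894.043010 + 434.626095) = 36.4509 km
9: √((-0.2246·111.32)² + (0.1243·89.36)²) = √(625.123606 + 123.375401) = 27.3587 km
10: √((-0.4728·111.32)² + (0.0476·89.36)²) = √(2770.137529 + 18.092569) = 52.8037 km
11: √((0.0214·111.32)² + (0.1668·89.36)²) = √(5.675106 + 222.166418) = 15.0944 km
12: √((-0.1790·111.32)² + (-0.1004·89.36)²) = √(397.056635 + 80.492190) = 21.8529 km
Sorted: 11 (15.0944 km) < 12 (21.8529 km) < 2 (22.5985 km) < 9 (27.3587 km) < …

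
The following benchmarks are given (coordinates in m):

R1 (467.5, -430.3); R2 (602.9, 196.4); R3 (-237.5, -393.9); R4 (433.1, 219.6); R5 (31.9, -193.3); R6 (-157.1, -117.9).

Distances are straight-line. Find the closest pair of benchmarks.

Pairwise distances:
R1–R2: 641.2 m
R1–R3: 705.9 m
R1–R4: 650.8 m
R1–R5: 495.9 m
R1–R6: 698.4 m
R2–R3: 1027.0 m
R2–R4: 171.4 m
R2–R5: 691.3 m
R2–R6: 822.4 m
R3–R4: 908.9 m
R3–R5: 335.9 m
R3–R6: 287.5 m
R4–R5: 575.7 m
R4–R6: 679.9 m
R5–R6: 203.5 m
Closest pair: R2–R4 at 171.4 m.

R2 and R4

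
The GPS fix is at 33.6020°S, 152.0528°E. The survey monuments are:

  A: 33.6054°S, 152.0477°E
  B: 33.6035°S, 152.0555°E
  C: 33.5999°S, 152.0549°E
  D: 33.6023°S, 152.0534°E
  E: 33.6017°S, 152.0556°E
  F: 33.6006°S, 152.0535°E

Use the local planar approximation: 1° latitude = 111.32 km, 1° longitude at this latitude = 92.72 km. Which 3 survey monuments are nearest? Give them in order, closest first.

D, F, E

Distances from 33.6020°S, 152.0528°E:
A: √((-0.0034·111.32)² + (-0.0051·92.72)²) = √(0.143253 + 0.223608) = 0.6057 km
B: √((-0.0015·111.32)² + (0.0027·92.72)²) = √(0.027882 + 0.062672) = 0.3009 km
C: √((0.0021·111.32)² + (0.0021·92.72)²) = √(0.054649 + 0.037913) = 0.3042 km
D: √((-0.0003·111.32)² + (0.0006·92.72)²) = √(0.001115 + 0.003095) = 0.0649 km
E: √((0.0003·111.32)² + (0.0028·92.72)²) = √(0.001115 + 0.067400) = 0.2618 km
F: √((0.0014·111.32)² + (0.0007·92.72)²) = √(0.024289 + 0.004213) = 0.1688 km
Sorted: D (0.0649 km) < F (0.1688 km) < E (0.2618 km) < B (0.3009 km) < C (0.3042 km) < …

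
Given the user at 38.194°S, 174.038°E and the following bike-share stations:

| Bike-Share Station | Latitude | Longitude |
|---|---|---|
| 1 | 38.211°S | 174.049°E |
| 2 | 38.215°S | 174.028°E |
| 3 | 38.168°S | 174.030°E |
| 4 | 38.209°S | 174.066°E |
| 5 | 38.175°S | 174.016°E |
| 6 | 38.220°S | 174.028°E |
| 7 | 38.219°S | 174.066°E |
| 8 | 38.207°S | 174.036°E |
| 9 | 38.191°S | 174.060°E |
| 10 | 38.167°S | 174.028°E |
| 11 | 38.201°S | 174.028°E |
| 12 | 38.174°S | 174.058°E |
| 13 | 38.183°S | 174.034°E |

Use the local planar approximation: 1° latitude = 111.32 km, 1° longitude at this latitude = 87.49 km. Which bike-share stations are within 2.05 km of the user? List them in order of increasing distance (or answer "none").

11, 13, 8, 9

Distances from 38.194°S, 174.038°E:
1: 2.123 km
2: 2.496 km
3: 2.978 km
4: 2.965 km
5: 2.860 km
6: 3.024 km
7: 3.708 km
8: 1.458 km
9: 1.954 km
10: 3.130 km
11: 1.172 km
12: 2.832 km
13: 1.274 km
Threshold 2.05 km: 11 (1.172 km), 13 (1.274 km), 8 (1.458 km), 9 (1.954 km) are within range.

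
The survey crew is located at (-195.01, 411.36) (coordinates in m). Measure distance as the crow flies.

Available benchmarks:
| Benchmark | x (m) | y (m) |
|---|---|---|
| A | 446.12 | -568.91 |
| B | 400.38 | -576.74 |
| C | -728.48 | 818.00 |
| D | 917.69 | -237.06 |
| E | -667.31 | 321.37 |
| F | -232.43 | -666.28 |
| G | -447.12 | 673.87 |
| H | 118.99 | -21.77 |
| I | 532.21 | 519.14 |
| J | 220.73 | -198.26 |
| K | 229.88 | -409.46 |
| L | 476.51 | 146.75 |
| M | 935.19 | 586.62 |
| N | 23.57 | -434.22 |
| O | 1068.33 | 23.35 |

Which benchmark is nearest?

G

Distances from (-195.01, 411.36):
A: 1171.31 m
B: 1153.62 m
C: 670.78 m
D: 1287.85 m
E: 480.80 m
F: 1078.29 m
G: 363.97 m
H: 534.97 m
I: 735.16 m
J: 737.89 m
K: 924.27 m
L: 721.77 m
M: 1143.71 m
N: 873.37 m
O: 1321.58 m
Minimum: G at 363.97 m.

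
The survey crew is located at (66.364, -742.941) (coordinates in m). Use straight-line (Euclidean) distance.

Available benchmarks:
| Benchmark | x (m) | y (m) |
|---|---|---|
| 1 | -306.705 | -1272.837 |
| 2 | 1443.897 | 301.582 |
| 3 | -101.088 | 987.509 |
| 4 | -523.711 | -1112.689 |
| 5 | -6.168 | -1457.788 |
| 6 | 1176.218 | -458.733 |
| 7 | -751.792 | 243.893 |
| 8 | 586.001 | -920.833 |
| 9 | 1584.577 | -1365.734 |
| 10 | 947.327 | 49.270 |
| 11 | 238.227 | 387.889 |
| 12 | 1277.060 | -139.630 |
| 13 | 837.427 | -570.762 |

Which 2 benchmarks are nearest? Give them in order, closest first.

8, 1

Distances from (66.364, -742.941):
1: √((-373.069)² + (-529.896)²) = √(139180.47876 + 280789.77082) = 648.051 m
2: √((1377.533)² + (1044.523)²) = √(1897597.16609 + 1091028.29753) = 1728.764 m
3: √((-167.452)² + (1730.450)²) = √(28040.17230 + 2994457.20250) = 1738.533 m
4: √((-590.075)² + (-369.748)²) = √(348188.50563 + 136713.58350) = 696.349 m
5: √((-72.532)² + (-714.847)²) = √(5260.89102 + 511006.23341) = 718.517 m
6: √((1109.854)² + (284.208)²) = √(1231775.90132 + 80774.18726) = 1145.666 m
7: √((-818.156)² + (986.834)²) = √(669379.24034 + 973841.34356) = 1281.882 m
8: √((519.637)² + (-177.892)²) = √(270022.61177 + 31645.56366) = 549.243 m
9: √((1518.213)² + (-622.793)²) = √(2304970.71337 + 387871.12085) = 1640.988 m
10: √((880.963)² + (792.211)²) = √(776095.80737 + 627598.26852) = 1184.776 m
11: √((171.863)² + (1130.830)²) = √(29536.89077 + 1278776.48890) = 1143.815 m
12: √((1210.696)² + (603.311)²) = √(1465784.80442 + 363984.16272) = 1352.690 m
13: √((771.063)² + (172.179)²) = √(594538.14997 + 29645.60804) = 790.053 m
Sorted: 8 (549.243 m) < 1 (648.051 m) < 4 (696.349 m) < 5 (718.517 m) < …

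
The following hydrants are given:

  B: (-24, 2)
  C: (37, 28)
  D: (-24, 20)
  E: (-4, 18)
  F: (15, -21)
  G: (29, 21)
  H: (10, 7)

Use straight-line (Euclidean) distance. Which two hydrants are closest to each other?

C and G

Pairwise distances:
B–C: 66.3
B–D: 18.0
B–E: 25.6
B–F: 45.3
B–G: 56.3
B–H: 34.4
C–D: 61.5
C–E: 42.2
C–F: 53.7
C–G: 10.6
C–H: 34.2
D–E: 20.1
D–F: 56.6
D–G: 53.0
D–H: 36.4
E–F: 43.4
E–G: 33.1
E–H: 17.8
F–G: 44.3
F–H: 28.4
G–H: 23.6
Closest pair: C–G at 10.6.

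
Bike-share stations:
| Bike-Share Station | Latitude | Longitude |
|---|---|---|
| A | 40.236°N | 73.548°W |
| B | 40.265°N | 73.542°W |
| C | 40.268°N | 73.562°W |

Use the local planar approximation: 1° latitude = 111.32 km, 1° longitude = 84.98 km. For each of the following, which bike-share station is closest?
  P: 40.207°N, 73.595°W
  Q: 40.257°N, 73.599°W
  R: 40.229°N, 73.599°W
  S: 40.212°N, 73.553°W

P at 40.207°N, 73.595°W:
  A: √((0.029·111.32)² + (0.047·84.98)²) = √(10.42179 + 15.95252) = 5.136 km
  B: √((0.058·111.32)² + (0.053·84.98)²) = √(41.68717 + 20.28548) = 7.872 km
  C: √((0.061·111.32)² + (0.033·84.98)²) = √(46.11116 + 7.86432) = 7.347 km
  → nearest: A (5.136 km)
Q at 40.257°N, 73.599°W:
  A: √((-0.021·111.32)² + (0.051·84.98)²) = √(5.46493 + 18.78338) = 4.924 km
  B: √((0.008·111.32)² + (0.057·84.98)²) = √(0.79310 + 23.46298) = 4.925 km
  C: √((0.011·111.32)² + (0.037·84.98)²) = √(1.49945 + 9.88637) = 3.374 km
  → nearest: C (3.374 km)
R at 40.229°N, 73.599°W:
  A: √((0.007·111.32)² + (0.051·84.98)²) = √(0.60721 + 18.78338) = 4.403 km
  B: √((0.036·111.32)² + (0.057·84.98)²) = √(16.06022 + 23.46298) = 6.287 km
  C: √((0.039·111.32)² + (0.037·84.98)²) = √(18.84845 + 9.88637) = 5.360 km
  → nearest: A (4.403 km)
S at 40.212°N, 73.553°W:
  A: √((0.024·111.32)² + (0.005·84.98)²) = √(7.13787 + 0.18054) = 2.705 km
  B: √((0.053·111.32)² + (0.011·84.98)²) = √(34.80953 + 0.87381) = 5.974 km
  C: √((0.056·111.32)² + (-0.009·84.98)²) = √(38.86176 + 0.58495) = 6.281 km
  → nearest: A (2.705 km)

P→A; Q→C; R→A; S→A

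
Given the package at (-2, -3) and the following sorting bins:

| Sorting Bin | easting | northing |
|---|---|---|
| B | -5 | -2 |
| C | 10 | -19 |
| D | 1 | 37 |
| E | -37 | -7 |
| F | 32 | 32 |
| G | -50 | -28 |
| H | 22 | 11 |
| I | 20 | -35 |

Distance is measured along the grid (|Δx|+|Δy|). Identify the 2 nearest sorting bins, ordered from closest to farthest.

Distances from (-2, -3):
B: |-3| + |1| = 3 + 1 = 4
C: |12| + |-16| = 12 + 16 = 28
D: |3| + |40| = 3 + 40 = 43
E: |-35| + |-4| = 35 + 4 = 39
F: |34| + |35| = 34 + 35 = 69
G: |-48| + |-25| = 48 + 25 = 73
H: |24| + |14| = 24 + 14 = 38
I: |22| + |-32| = 22 + 32 = 54
Sorted: B (4) < C (28) < H (38) < E (39) < …

B, C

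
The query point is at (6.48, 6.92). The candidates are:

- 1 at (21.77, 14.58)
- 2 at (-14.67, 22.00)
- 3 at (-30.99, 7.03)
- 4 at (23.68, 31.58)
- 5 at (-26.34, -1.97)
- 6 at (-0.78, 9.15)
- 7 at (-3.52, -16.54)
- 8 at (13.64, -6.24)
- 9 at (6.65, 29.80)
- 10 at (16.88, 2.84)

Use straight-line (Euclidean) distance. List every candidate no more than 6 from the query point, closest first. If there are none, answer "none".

Distances from (6.48, 6.92):
1: 17.10
2: 25.98
3: 37.47
4: 30.07
5: 34.00
6: 7.59
7: 25.50
8: 14.98
9: 22.88
10: 11.17
Threshold 6: none within range.

none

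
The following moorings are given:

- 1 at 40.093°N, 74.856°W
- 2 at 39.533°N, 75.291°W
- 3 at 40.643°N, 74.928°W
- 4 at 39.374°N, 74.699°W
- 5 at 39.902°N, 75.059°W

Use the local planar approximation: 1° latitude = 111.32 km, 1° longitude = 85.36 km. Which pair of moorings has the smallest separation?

1 and 5

Pairwise distances:
1–2: 72.560 km
1–3: 61.534 km
1–4: 81.153 km
1–5: 27.429 km
2–3: 127.391 km
2–4: 53.543 km
2–5: 45.602 km
3–4: 142.611 km
3–5: 83.243 km
4–5: 66.325 km
Closest pair: 1–5 at 27.429 km.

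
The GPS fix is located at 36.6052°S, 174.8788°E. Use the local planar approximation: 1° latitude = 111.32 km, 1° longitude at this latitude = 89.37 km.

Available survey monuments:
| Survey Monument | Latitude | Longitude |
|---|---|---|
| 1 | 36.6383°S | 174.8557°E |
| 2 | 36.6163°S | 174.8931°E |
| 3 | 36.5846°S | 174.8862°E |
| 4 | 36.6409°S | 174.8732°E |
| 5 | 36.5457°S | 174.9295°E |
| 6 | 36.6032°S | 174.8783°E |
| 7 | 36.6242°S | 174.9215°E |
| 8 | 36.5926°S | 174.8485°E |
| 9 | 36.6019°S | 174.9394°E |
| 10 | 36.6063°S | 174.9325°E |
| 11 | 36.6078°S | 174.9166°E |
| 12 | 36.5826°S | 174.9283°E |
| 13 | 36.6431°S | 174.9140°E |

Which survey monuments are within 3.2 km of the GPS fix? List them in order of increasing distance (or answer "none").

Distances from 36.6052°S, 174.8788°E:
1: √((-0.0331·111.32)² + (-0.0231·89.37)²) = √(13.576955 + 4.261941) = 4.2236 km
2: √((-0.0111·111.32)² + (0.0143·89.37)²) = √(1.526836 + 1.633261) = 1.7777 km
3: √((0.0206·111.32)² + (0.0074·89.37)²) = √(5.258730 + 0.437368) = 2.3866 km
4: √((-0.0357·111.32)² + (-0.0056·89.37)²) = √(15.793662 + 0.250472) = 4.0055 km
5: √((0.0595·111.32)² + (0.0507·89.37)²) = √(43.871282 + 20.530496) = 8.0251 km
6: √((0.0020·111.32)² + (-0.0005·89.37)²) = √(0.049569 + 0.001997) = 0.2271 km
7: √((-0.0190·111.32)² + (0.0427·89.37)²) = √(4.473563 + 14.562612) = 4.3630 km
8: √((0.0126·111.32)² + (-0.0303·89.37)²) = √(1.967377 + 7.332782) = 3.0496 km
9: √((0.0033·111.32)² + (0.0606·89.37)²) = √(0.134950 + 29.331128) = 5.4283 km
10: √((-0.0011·111.32)² + (0.0537·89.37)²) = √(0.014994 + 23.032023) = 4.8007 km
11: √((-0.0026·111.32)² + (0.0378·89.37)²) = √(0.083771 + 11.412141) = 3.3906 km
12: √((0.0226·111.32)² + (0.0495·89.37)²) = √(6.329411 + 19.570139) = 5.0892 km
13: √((-0.0379·111.32)² + (0.0352·89.37)²) = √(17.800197 + 9.896209) = 5.2627 km
Threshold 3.2 km: 6 (0.2271 km), 2 (1.7777 km), 3 (2.3866 km), 8 (3.0496 km) are within range.

6, 2, 3, 8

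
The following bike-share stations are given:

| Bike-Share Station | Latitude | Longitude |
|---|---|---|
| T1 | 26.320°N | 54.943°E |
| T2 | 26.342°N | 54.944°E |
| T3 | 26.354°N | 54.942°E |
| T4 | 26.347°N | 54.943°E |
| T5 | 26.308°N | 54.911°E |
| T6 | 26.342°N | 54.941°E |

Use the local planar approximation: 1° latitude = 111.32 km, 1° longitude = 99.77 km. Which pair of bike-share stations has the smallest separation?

Pairwise distances:
T1–T2: 2.451 km
T1–T3: 3.786 km
T1–T4: 3.006 km
T1–T5: 3.461 km
T1–T6: 2.457 km
T2–T3: 1.351 km
T2–T4: 0.565 km
T2–T5: 5.017 km
T2–T6: 0.299 km
T3–T4: 0.786 km
T3–T5: 5.982 km
T3–T6: 1.340 km
T4–T5: 5.389 km
T4–T6: 0.591 km
T5–T6: 4.825 km
Closest pair: T2–T6 at 0.299 km.

T2 and T6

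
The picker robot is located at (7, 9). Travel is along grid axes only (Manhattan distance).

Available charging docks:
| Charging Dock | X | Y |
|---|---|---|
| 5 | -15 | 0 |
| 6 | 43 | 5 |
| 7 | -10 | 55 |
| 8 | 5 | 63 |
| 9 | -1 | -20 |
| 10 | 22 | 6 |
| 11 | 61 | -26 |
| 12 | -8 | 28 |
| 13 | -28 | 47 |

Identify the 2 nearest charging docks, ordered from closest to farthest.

10, 5

Distances from (7, 9):
5: 31
6: 40
7: 63
8: 56
9: 37
10: 18
11: 89
12: 34
13: 73
Sorted: 10 (18) < 5 (31) < 12 (34) < 9 (37) < …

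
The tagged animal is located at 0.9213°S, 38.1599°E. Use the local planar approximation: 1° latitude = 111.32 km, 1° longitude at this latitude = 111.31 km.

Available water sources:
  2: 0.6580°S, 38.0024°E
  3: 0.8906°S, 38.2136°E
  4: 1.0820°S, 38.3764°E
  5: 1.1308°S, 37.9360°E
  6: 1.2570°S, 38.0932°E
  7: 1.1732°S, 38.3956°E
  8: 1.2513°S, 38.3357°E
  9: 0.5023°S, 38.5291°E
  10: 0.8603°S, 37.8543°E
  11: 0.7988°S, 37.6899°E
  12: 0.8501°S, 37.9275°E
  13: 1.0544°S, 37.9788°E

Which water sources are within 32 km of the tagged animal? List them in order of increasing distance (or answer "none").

3, 13, 12, 4

Distances from 0.9213°S, 38.1599°E:
2: √((0.2633·111.32)² + (-0.1575·111.31)²) = √(859.108693 + 307.347356) = 34.1534 km
3: √((0.0307·111.32)² + (0.0537·111.31)²) = √(11.679470 + 35.728677) = 6.8854 km
4: √((-0.1607·111.32)² + (0.2165·111.31)²) = √(320.020757 + 580.743245) = 30.0127 km
5: √((-0.2095·111.32)² + (-0.2239·111.31)²) = √(543.894228 + 621.121486) = 34.1323 km
6: √((-0.3357·111.32)² + (-0.0667·111.31)²) = √(1396.526168 + 55.121374) = 38.1005 km
7: √((-0.2519·111.32)² + (0.2357·111.31)²) = √(786.326171 + 688.315470) = 38.4011 km
8: √((-0.3300·111.32)² + (0.1758·111.31)²) = √(1349.504307 + 382.918287) = 41.6224 km
9: √((0.4190·111.32)² + (0.3692·111.31)²) = √(2175.576912 + 1688.852613) = 62.1645 km
10: √((0.0610·111.32)² + (-0.3056·111.31)²) = √(46.111162 + 1157.111115) = 34.6875 km
11: √((0.1225·111.32)² + (-0.4700·111.31)²) = √(185.959587 + 2736.932466) = 54.0638 km
12: √((0.0712·111.32)² + (-0.2324·111.31)²) = √(62.821222 + 669.176395) = 27.0555 km
13: √((-0.1331·111.32)² + (-0.1811·111.31)²) = √(219.534362 + 406.354680) = 25.0178 km
Threshold 32 km: 3 (6.8854 km), 13 (25.0178 km), 12 (27.0555 km), 4 (30.0127 km) are within range.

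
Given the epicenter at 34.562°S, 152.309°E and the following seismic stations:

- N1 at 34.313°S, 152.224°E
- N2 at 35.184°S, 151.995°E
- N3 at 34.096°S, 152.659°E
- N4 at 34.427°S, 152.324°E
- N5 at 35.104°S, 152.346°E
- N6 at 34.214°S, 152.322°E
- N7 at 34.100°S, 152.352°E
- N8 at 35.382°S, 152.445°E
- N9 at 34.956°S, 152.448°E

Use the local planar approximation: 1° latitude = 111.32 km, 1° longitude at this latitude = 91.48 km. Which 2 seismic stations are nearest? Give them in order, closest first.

N4, N1

Distances from 34.562°S, 152.309°E:
N1: 28.789 km
N2: 74.963 km
N3: 60.960 km
N4: 15.091 km
N5: 60.430 km
N6: 38.758 km
N7: 51.580 km
N8: 92.126 km
N9: 45.666 km
Sorted: N4 (15.091 km) < N1 (28.789 km) < N6 (38.758 km) < N9 (45.666 km) < …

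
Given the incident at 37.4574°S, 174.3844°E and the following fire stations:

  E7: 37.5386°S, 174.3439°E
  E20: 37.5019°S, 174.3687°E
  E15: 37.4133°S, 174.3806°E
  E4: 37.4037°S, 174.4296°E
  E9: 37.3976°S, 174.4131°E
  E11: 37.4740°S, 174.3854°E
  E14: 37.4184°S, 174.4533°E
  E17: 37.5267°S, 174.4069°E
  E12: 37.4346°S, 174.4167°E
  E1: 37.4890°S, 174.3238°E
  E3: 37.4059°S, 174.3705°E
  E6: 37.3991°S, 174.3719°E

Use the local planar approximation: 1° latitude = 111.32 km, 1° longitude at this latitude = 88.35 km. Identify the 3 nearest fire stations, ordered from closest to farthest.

Distances from 37.4574°S, 174.3844°E:
E7: √((-0.0812·111.32)² + (-0.0405·88.35)²) = √(81.706847 + 12.803336) = 9.7216 km
E20: √((-0.0445·111.32)² + (-0.0157·88.35)²) = √(24.539540 + 1.924033) = 5.1443 km
E15: √((0.0441·111.32)² + (-0.0038·88.35)²) = √(24.100362 + 0.112715) = 4.9207 km
E4: √((0.0537·111.32)² + (0.0452·88.35)²) = √(35.735097 + 15.947403) = 7.1891 km
E9: √((0.0598·111.32)² + (0.0287·88.35)²) = √(44.314797 + 6.429496) = 7.1235 km
E11: √((-0.0166·111.32)² + (0.0010·88.35)²) = √(3.414779 + 0.007806) = 1.8500 km
E14: √((0.0390·111.32)² + (0.0689·88.35)²) = √(18.848449 + 37.055404) = 7.4769 km
E17: √((-0.0693·111.32)² + (0.0225·88.35)²) = √(59.513140 + 3.951647) = 7.9665 km
E12: √((0.0228·111.32)² + (0.0323·88.35)²) = √(6.441931 + 8.143632) = 3.8191 km
E1: √((-0.0316·111.32)² + (-0.0606·88.35)²) = √(12.374298 + 28.665423) = 6.4062 km
E3: √((0.0515·111.32)² + (-0.0139·88.35)²) = √(32.867060 + 1.508144) = 5.8630 km
E6: √((0.0583·111.32)² + (-0.0125·88.35)²) = √(42.119529 + 1.219644) = 6.5832 km
Sorted: E11 (1.8500 km) < E12 (3.8191 km) < E15 (4.9207 km) < E20 (5.1443 km) < E3 (5.8630 km) < …

E11, E12, E15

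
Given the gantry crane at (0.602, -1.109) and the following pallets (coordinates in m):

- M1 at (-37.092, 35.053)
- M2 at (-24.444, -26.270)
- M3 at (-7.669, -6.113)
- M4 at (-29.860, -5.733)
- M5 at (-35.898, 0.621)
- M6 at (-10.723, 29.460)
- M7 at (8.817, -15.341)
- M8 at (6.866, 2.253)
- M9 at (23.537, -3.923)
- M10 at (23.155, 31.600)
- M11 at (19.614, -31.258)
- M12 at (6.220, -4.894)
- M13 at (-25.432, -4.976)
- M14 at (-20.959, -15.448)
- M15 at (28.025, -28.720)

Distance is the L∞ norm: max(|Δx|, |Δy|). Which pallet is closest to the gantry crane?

M12

Distances from (0.602, -1.109):
M1: max(|-37.694|, |36.162|) = 37.694 m
M2: max(|-25.046|, |-25.161|) = 25.161 m
M3: max(|-8.271|, |-5.004|) = 8.271 m
M4: max(|-30.462|, |-4.624|) = 30.462 m
M5: max(|-36.500|, |1.730|) = 36.500 m
M6: max(|-11.325|, |30.569|) = 30.569 m
M7: max(|8.215|, |-14.232|) = 14.232 m
M8: max(|6.264|, |3.362|) = 6.264 m
M9: max(|22.935|, |-2.814|) = 22.935 m
M10: max(|22.553|, |32.709|) = 32.709 m
M11: max(|19.012|, |-30.149|) = 30.149 m
M12: max(|5.618|, |-3.785|) = 5.618 m
M13: max(|-26.034|, |-3.867|) = 26.034 m
M14: max(|-21.561|, |-14.339|) = 21.561 m
M15: max(|27.423|, |-27.611|) = 27.611 m
Minimum: M12 at 5.618 m.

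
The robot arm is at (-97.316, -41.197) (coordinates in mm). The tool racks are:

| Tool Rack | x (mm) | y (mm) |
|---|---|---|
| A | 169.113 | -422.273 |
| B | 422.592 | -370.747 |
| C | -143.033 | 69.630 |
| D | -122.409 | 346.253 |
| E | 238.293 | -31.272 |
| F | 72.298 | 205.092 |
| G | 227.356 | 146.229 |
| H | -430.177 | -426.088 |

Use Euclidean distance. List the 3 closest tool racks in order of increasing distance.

C, F, E

Distances from (-97.316, -41.197):
A: √((266.429)² + (-381.076)²) = √(70984.41204 + 145218.91778) = 464.977 mm
B: √((519.908)² + (-329.550)²) = √(270304.32846 + 108603.20250) = 615.555 mm
C: √((-45.717)² + (110.827)²) = √(2090.04409 + 12282.62393) = 119.886 mm
D: √((-25.093)² + (387.450)²) = √(629.65865 + 150117.50250) = 388.262 mm
E: √((335.609)² + (9.925)²) = √(112633.40088 + 98.50563) = 335.756 mm
F: √((169.614)² + (246.289)²) = √(28768.90900 + 60658.27152) = 299.044 mm
G: √((324.672)² + (187.426)²) = √(105411.90758 + 35128.50548) = 374.887 mm
H: √((-332.861)² + (-384.891)²) = √(110796.44532 + 148141.08188) = 508.859 mm
Sorted: C (119.886 mm) < F (299.044 mm) < E (335.756 mm) < G (374.887 mm) < D (388.262 mm) < …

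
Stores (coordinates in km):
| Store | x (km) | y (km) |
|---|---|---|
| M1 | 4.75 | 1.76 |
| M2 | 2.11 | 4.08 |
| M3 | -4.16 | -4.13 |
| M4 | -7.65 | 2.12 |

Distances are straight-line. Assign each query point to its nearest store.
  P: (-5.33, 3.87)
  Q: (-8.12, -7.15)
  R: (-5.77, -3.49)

P→M4; Q→M3; R→M3

P at (-5.33, 3.87):
  M1: √((10.08)² + (-2.11)²) = √(101.6064 + 4.4521) = 10.30 km
  M2: √((7.44)² + (0.21)²) = √(55.3536 + 0.0441) = 7.44 km
  M3: √((1.17)² + (-8.00)²) = √(1.3689 + 64.0000) = 8.09 km
  M4: √((-2.32)² + (-1.75)²) = √(5.3824 + 3.0625) = 2.91 km
  → nearest: M4 (2.91 km)
Q at (-8.12, -7.15):
  M1: √((12.87)² + (8.91)²) = √(165.6369 + 79.3881) = 15.65 km
  M2: √((10.23)² + (11.23)²) = √(104.6529 + 126.1129) = 15.19 km
  M3: √((3.96)² + (3.02)²) = √(15.6816 + 9.1204) = 4.98 km
  M4: √((0.47)² + (9.27)²) = √(0.2209 + 85.9329) = 9.28 km
  → nearest: M3 (4.98 km)
R at (-5.77, -3.49):
  M1: √((10.52)² + (5.25)²) = √(110.6704 + 27.5625) = 11.76 km
  M2: √((7.88)² + (7.57)²) = √(62.0944 + 57.3049) = 10.93 km
  M3: √((1.61)² + (-0.64)²) = √(2.5921 + 0.4096) = 1.73 km
  M4: √((-1.88)² + (5.61)²) = √(3.5344 + 31.4721) = 5.92 km
  → nearest: M3 (1.73 km)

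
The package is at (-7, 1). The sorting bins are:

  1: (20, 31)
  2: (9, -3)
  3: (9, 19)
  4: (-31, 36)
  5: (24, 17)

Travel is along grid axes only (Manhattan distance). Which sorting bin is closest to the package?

Distances from (-7, 1):
1: |27| + |30| = 27 + 30 = 57
2: |16| + |-4| = 16 + 4 = 20
3: |16| + |18| = 16 + 18 = 34
4: |-24| + |35| = 24 + 35 = 59
5: |31| + |16| = 31 + 16 = 47
Minimum: 2 at 20.

2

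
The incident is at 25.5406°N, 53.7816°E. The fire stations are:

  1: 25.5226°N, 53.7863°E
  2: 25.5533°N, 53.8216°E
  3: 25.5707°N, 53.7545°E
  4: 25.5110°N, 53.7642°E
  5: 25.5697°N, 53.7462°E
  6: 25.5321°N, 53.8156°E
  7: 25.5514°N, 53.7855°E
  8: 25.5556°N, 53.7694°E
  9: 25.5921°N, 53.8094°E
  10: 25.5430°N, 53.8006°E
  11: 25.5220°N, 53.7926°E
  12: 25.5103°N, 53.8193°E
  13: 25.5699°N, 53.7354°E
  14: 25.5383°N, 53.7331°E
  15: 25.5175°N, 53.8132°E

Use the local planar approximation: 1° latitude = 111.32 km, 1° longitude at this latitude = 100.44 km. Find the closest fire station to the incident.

7

Distances from 25.5406°N, 53.7816°E:
1: √((-0.0180·111.32)² + (0.0047·100.44)²) = √(4.015054 + 0.222848) = 2.0586 km
2: √((0.0127·111.32)² + (0.0400·100.44)²) = √(1.998729 + 16.141110) = 4.2591 km
3: √((0.0301·111.32)² + (-0.0271·100.44)²) = √(11.227405 + 7.408870) = 4.3170 km
4: √((-0.0296·111.32)² + (-0.0174·100.44)²) = √(10.857499 + 3.054301) = 3.7299 km
5: √((0.0291·111.32)² + (-0.0354·100.44)²) = √(10.493790 + 12.642121) = 4.8100 km
6: √((-0.0085·111.32)² + (0.0340·100.44)²) = √(0.895332 + 11.661952) = 3.5436 km
7: √((0.0108·111.32)² + (0.0039·100.44)²) = √(1.445419 + 0.153441) = 1.2645 km
8: √((0.0150·111.32)² + (-0.0122·100.44)²) = √(2.788232 + 1.501527) = 2.0712 km
9: √((0.0515·111.32)² + (0.0278·100.44)²) = √(32.867060 + 7.796560) = 6.3768 km
10: √((0.0024·111.32)² + (0.0190·100.44)²) = √(0.071379 + 3.641838) = 1.9270 km
11: √((-0.0186·111.32)² + (0.0110·100.44)²) = √(4.287186 + 1.220671) = 2.3469 km
12: √((-0.0303·111.32)² + (0.0377·100.44)²) = √(11.377102 + 14.338249) = 5.0710 km
13: √((0.0293·111.32)² + (-0.0462·100.44)²) = √(10.638530 + 21.532644) = 5.6720 km
14: √((-0.0023·111.32)² + (-0.0485·100.44)²) = √(0.065554 + 23.729953) = 4.8781 km
15: √((-0.0231·111.32)² + (0.0316·100.44)²) = √(6.612571 + 10.073667) = 4.0849 km
Minimum: 7 at 1.2645 km.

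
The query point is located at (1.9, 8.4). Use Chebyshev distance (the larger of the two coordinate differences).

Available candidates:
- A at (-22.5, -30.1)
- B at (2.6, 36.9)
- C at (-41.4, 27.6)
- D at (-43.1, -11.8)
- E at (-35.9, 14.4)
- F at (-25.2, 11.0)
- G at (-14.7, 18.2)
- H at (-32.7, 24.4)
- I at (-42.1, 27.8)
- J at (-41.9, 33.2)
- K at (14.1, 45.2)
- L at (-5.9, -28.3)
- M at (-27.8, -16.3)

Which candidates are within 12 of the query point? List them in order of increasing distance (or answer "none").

none

Distances from (1.9, 8.4):
A: max(|-24.4|, |-38.5|) = 38.5
B: max(|0.7|, |28.5|) = 28.5
C: max(|-43.3|, |19.2|) = 43.3
D: max(|-45.0|, |-20.2|) = 45.0
E: max(|-37.8|, |6.0|) = 37.8
F: max(|-27.1|, |2.6|) = 27.1
G: max(|-16.6|, |9.8|) = 16.6
H: max(|-34.6|, |16.0|) = 34.6
I: max(|-44.0|, |19.4|) = 44.0
J: max(|-43.8|, |24.8|) = 43.8
K: max(|12.2|, |36.8|) = 36.8
L: max(|-7.8|, |-36.7|) = 36.7
M: max(|-29.7|, |-24.7|) = 29.7
Threshold 12: none within range.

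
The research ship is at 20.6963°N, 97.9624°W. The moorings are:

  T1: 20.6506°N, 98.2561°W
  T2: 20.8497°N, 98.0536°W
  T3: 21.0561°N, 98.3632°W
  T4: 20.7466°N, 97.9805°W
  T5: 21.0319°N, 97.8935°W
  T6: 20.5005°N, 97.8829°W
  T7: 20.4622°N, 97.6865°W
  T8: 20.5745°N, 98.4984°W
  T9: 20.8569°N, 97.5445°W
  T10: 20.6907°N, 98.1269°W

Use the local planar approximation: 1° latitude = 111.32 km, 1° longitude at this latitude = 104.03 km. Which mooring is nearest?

T4

Distances from 20.6963°N, 97.9624°W:
T1: √((-0.0457·111.32)² + (-0.2937·104.03)²) = √(25.880865 + 933.523145) = 30.9742 km
T2: √((0.1534·111.32)² + (-0.0912·104.03)²) = √(291.606442 + 90.013339) = 19.5351 km
T3: √((0.3598·111.32)² + (-0.4008·104.03)²) = √(1604.237682 + 1738.491704) = 57.8163 km
T4: √((0.0503·111.32)² + (-0.0181·104.03)²) = √(31.353236 + 3.545474) = 5.9075 km
T5: √((0.3356·111.32)² + (0.0689·104.03)²) = √(1395.694283 + 51.375450) = 38.0404 km
T6: √((-0.1958·111.32)² + (0.0795·104.03)²) = √(475.085494 + 68.399268) = 23.3128 km
T7: √((-0.2341·111.32)² + (0.2759·104.03)²) = √(679.124225 + 823.797743) = 38.7675 km
T8: √((-0.1218·111.32)² + (-0.5360·104.03)²) = √(183.840407 + 3109.186522) = 57.3849 km
T9: √((0.1606·111.32)² + (0.4179·104.03)²) = √(319.622598 + 1890.000588) = 47.0066 km
T10: √((-0.0056·111.32)² + (-0.1645·104.03)²) = √(0.388618 + 292.852544) = 17.1243 km
Minimum: T4 at 5.9075 km.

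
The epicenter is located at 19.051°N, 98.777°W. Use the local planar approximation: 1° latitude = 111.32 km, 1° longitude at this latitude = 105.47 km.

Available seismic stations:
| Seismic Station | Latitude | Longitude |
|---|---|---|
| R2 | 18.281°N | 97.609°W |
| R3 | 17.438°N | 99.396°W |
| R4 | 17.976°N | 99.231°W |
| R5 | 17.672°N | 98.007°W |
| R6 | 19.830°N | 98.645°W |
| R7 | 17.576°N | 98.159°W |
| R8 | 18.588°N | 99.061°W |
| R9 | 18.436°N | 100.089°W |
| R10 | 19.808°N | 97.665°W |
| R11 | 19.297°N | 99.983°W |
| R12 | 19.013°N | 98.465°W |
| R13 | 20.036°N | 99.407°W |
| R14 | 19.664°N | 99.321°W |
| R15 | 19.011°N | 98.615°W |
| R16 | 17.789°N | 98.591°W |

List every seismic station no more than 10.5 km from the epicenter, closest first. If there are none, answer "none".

none

Distances from 19.051°N, 98.777°W:
R2: 150.076 km
R3: 191.060 km
R4: 128.893 km
R5: 173.669 km
R6: 87.829 km
R7: 176.661 km
R8: 59.613 km
R9: 154.386 km
R10: 144.418 km
R11: 130.111 km
R12: 33.177 km
R13: 128.212 km
R14: 89.155 km
R15: 17.657 km
R16: 141.849 km
Threshold 10.5 km: none within range.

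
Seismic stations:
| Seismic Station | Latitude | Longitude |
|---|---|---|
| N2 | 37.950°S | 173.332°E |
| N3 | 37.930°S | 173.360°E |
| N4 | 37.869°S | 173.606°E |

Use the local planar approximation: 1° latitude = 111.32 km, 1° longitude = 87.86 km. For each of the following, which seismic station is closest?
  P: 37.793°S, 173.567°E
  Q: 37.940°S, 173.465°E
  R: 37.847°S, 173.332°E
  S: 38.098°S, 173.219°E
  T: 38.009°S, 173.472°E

P at 37.793°S, 173.567°E:
  N2: √((-0.157·111.32)² + (-0.235·87.86)²) = √(305.45392 + 426.30274) = 27.051 km
  N3: √((-0.137·111.32)² + (-0.207·87.86)²) = √(232.58812 + 330.76770) = 23.735 km
  N4: √((-0.076·111.32)² + (0.039·87.86)²) = √(71.57701 + 11.74118) = 9.128 km
  → nearest: N4 (9.128 km)
Q at 37.940°S, 173.465°E:
  N2: √((-0.010·111.32)² + (-0.133·87.86)²) = √(1.23921 + 136.54811) = 11.738 km
  N3: √((0.010·111.32)² + (-0.105·87.86)²) = √(1.23921 + 85.10616) = 9.292 km
  N4: √((0.071·111.32)² + (0.141·87.86)²) = √(62.46879 + 153.46899) = 14.695 km
  → nearest: N3 (9.292 km)
R at 37.847°S, 173.332°E:
  N2: √((-0.103·111.32)² + (0.000·87.86)²) = √(131.46824 + 0.00000) = 11.466 km
  N3: √((-0.083·111.32)² + (0.028·87.86)²) = √(85.36947 + 6.05199) = 9.561 km
  N4: √((-0.022·111.32)² + (0.274·87.86)²) = √(5.99780 + 579.54014) = 24.198 km
  → nearest: N3 (9.561 km)
S at 38.098°S, 173.219°E:
  N2: √((0.148·111.32)² + (0.113·87.86)²) = √(271.43749 + 98.56876) = 19.236 km
  N3: √((0.168·111.32)² + (0.141·87.86)²) = √(349.75583 + 153.46899) = 22.433 km
  N4: √((0.229·111.32)² + (0.387·87.86)²) = √(649.85634 + 1156.12376) = 42.497 km
  → nearest: N2 (19.236 km)
T at 38.009°S, 173.472°E:
  N2: √((0.059·111.32)² + (-0.140·87.86)²) = √(43.13705 + 151.29984) = 13.944 km
  N3: √((0.079·111.32)² + (-0.112·87.86)²) = √(77.33936 + 96.83190) = 13.197 km
  N4: √((0.140·111.32)² + (0.134·87.86)²) = √(242.88599 + 138.60918) = 19.532 km
  → nearest: N3 (13.197 km)

P→N4; Q→N3; R→N3; S→N2; T→N3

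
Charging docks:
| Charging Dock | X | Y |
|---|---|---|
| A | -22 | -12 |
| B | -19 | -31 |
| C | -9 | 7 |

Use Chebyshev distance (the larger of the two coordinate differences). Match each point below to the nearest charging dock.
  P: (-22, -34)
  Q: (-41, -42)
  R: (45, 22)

P at (-22, -34):
  A: 22
  B: 3
  C: 41
  → nearest: B (3)
Q at (-41, -42):
  A: 30
  B: 22
  C: 49
  → nearest: B (22)
R at (45, 22):
  A: 67
  B: 64
  C: 54
  → nearest: C (54)

P→B; Q→B; R→C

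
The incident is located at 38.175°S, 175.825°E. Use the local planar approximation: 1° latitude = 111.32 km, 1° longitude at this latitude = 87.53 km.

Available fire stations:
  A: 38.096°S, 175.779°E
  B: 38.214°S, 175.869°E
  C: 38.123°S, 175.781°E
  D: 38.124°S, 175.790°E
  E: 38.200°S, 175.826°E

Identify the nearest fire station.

Distances from 38.175°S, 175.825°E:
A: 9.672 km
B: 5.804 km
C: 6.953 km
D: 6.451 km
E: 2.784 km
Minimum: E at 2.784 km.

E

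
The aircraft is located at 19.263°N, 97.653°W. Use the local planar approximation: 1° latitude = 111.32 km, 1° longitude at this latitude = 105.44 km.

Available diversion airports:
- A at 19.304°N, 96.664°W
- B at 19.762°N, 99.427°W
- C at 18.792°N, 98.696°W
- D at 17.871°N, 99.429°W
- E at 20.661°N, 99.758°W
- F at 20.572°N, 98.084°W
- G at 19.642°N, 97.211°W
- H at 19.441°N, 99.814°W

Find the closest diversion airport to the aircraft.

G

Distances from 19.263°N, 97.653°W:
A: 104.380 km
B: 195.124 km
C: 121.833 km
D: 243.061 km
E: 271.075 km
F: 152.640 km
G: 62.865 km
H: 228.716 km
Minimum: G at 62.865 km.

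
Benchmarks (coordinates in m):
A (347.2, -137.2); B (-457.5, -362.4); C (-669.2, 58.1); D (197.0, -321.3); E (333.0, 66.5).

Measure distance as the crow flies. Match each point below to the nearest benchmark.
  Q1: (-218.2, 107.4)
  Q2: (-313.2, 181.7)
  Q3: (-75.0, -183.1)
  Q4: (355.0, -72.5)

Q1→C; Q2→C; Q3→D; Q4→A

Q1 at (-218.2, 107.4):
  A: √((565.4)² + (-244.6)²) = √(319677.160 + 59829.160) = 616.0 m
  B: √((-239.3)² + (-469.8)²) = √(57264.490 + 220712.040) = 527.2 m
  C: √((-451.0)² + (-49.3)²) = √(203401.000 + 2430.490) = 453.7 m
  D: √((415.2)² + (-428.7)²) = √(172391.040 + 183783.690) = 596.8 m
  E: √((551.2)² + (-40.9)²) = √(303821.440 + 1672.810) = 552.7 m
  → nearest: C (453.7 m)
Q2 at (-313.2, 181.7):
  A: √((660.4)² + (-318.9)²) = √(436128.160 + 101697.210) = 733.4 m
  B: √((-144.3)² + (-544.1)²) = √(20822.490 + 296044.810) = 562.9 m
  C: √((-356.0)² + (-123.6)²) = √(126736.000 + 15276.960) = 376.8 m
  D: √((510.2)² + (-503.0)²) = √(260304.040 + 253009.000) = 716.5 m
  E: √((646.2)² + (-115.2)²) = √(417574.440 + 13271.040) = 656.4 m
  → nearest: C (376.8 m)
Q3 at (-75.0, -183.1):
  A: √((422.2)² + (45.9)²) = √(178252.840 + 2106.810) = 424.7 m
  B: √((-382.5)² + (-179.3)²) = √(146306.250 + 32148.490) = 422.4 m
  C: √((-594.2)² + (241.2)²) = √(353073.640 + 58177.440) = 641.3 m
  D: √((272.0)² + (-138.2)²) = √(73984.000 + 19099.240) = 305.1 m
  E: √((408.0)² + (249.6)²) = √(166464.000 + 62300.160) = 478.3 m
  → nearest: D (305.1 m)
Q4 at (355.0, -72.5):
  A: √((-7.8)² + (-64.7)²) = √(60.840 + 4186.090) = 65.2 m
  B: √((-812.5)² + (-289.9)²) = √(660156.250 + 84042.010) = 862.7 m
  C: √((-1024.2)² + (130.6)²) = √(1048985.640 + 17056.360) = 1032.5 m
  D: √((-158.0)² + (-248.8)²) = √(24964.000 + 61901.440) = 294.7 m
  E: √((-22.0)² + (139.0)²) = √(484.000 + 19321.000) = 140.7 m
  → nearest: A (65.2 m)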